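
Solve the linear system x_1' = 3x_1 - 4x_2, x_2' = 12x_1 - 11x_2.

Coefficient matrix A = [[3, -4], [12, -11]].
Characteristic polynomial det(A - λI) = λ^2 + 8λ + 15 = 0.
Eigenvalues λ = -3, -5.
For λ=-3: (A-λI) row 1 is [6, -4], so an eigenvector is (2, 3).
For λ=-5: (A-λI) row 1 is [8, -4], so an eigenvector is (-1, -2).
General solution: C_1e^(-3t)(2,3) + C_2e^(-5t)(-1,-2).

x_1(t) = 2C_1e^(-3t) - C_2e^(-5t), x_2(t) = 3C_1e^(-3t) - 2C_2e^(-5t)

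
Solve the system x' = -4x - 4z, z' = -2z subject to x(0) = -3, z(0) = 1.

x(t) = -2e^(-2t) - e^(-4t), z(t) = e^(-2t)

Coefficient matrix A = [[-4, -4], [0, -2]].
Characteristic polynomial det(A - λI) = λ^2 + 6λ + 8 = 0.
Eigenvalues λ = -4, -2.
For λ=-4: (A-λI) row 1 is [0, -4], so an eigenvector is (1, 0).
For λ=-2: (A-λI) row 1 is [-2, -4], so an eigenvector is (2, -1).
General solution: c_1e^(-4t)(1,0) + c_2e^(-2t)(2,-1).
Applying x(0)=-3, z(0)=1 gives c_1=-1, c_2=-1.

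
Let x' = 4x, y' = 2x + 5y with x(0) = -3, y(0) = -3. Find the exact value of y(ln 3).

A = [[4,0],[2,5]]; eigenvalues λ = 4, 5.
Eigenvectors: (-1,2) for λ=4, (0,1) for λ=5.
From the initial condition, c_1 = 3, c_2 = -9.
y(ln 3) = (3)(3^4)(2) + (-9)(3^5)(1) = -1701.

-1701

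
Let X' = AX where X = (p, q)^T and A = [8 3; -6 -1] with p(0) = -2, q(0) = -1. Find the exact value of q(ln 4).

5024

A = [[8,3],[-6,-1]]; eigenvalues λ = 2, 5.
Eigenvectors: (1,-2) for λ=2, (-1,1) for λ=5.
From the initial condition, c_1 = 3, c_2 = 5.
q(ln 4) = (3)(4^2)(-2) + (5)(4^5)(1) = 5024.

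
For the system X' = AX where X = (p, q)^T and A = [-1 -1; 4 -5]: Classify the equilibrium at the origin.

stable improper node

A = [[-1,-1],[4,-5]]; det(A-λI) = λ^2 + 6λ + 9.
repeated λ = -3 with a single eigenvector.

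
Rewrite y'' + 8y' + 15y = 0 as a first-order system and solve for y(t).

y(t) = K_1e^(-5t) + K_2e^(-3t)

Let x_1 = y, x_2 = y'. Then x_1' = x_2 and x_2' = -15x_1 - 8x_2.
A = [[0,1],[-15,-8]]; det(A-λI) = λ^2 + 8λ + 15.
Eigenvalues λ = -5, -3 with eigenvectors (1,-5), (1,-3).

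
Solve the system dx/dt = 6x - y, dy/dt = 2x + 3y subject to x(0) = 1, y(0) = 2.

Coefficient matrix A = [[6, -1], [2, 3]].
Characteristic polynomial det(A - λI) = λ^2 - 9λ + 20 = 0.
Eigenvalues λ = 5, 4.
For λ=5: (A-λI) row 1 is [1, -1], so an eigenvector is (-1, -1).
For λ=4: (A-λI) row 1 is [2, -1], so an eigenvector is (-1, -2).
General solution: C_1e^(5t)(-1,-1) + C_2e^(4t)(-1,-2).
Applying x(0)=1, y(0)=2 gives C_1=0, C_2=-1.

x(t) = e^(4t), y(t) = 2e^(4t)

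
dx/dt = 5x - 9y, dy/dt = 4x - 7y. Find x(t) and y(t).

x(t) = 3C_1e^(-t) + 3C_2te^(-t) + 2C_2e^(-t), y(t) = 2C_1e^(-t) + 2C_2te^(-t) + C_2e^(-t)

Coefficient matrix A = [[5, -9], [4, -7]].
Characteristic polynomial det(A - λI) = λ^2 + 2λ + 1 = 0.
Single eigenvalue λ = -1 with algebraic multiplicity 2.
Eigenvector v = (3,2); generalized eigenvector w with (A-λI)w=v is (2,1).
General solution: e^(-t)[C_1·v + C_2·(t·v + w)].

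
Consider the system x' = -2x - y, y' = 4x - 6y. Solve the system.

x(t) = -C_1e^(-4t) - C_2te^(-4t) - 2C_2e^(-4t), y(t) = -2C_1e^(-4t) - 2C_2te^(-4t) - 3C_2e^(-4t)

Coefficient matrix A = [[-2, -1], [4, -6]].
Characteristic polynomial det(A - λI) = λ^2 + 8λ + 16 = 0.
Single eigenvalue λ = -4 with algebraic multiplicity 2.
Eigenvector v = (-1,-2); generalized eigenvector w with (A-λI)w=v is (-2,-3).
General solution: e^(-4t)[C_1·v + C_2·(t·v + w)].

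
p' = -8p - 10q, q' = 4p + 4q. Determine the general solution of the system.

Coefficient matrix A = [[-8, -10], [4, 4]].
Characteristic polynomial det(A - λI) = λ^2 + 4λ + 8 = 0.
Eigenvalues λ = -2 ± 2i (complex conjugate pair).
For λ=-2+2i: an eigenvector is (-1,1) - i(-2,1) = (-1 + 2i, 1 - i).
A real fundamental pair from Re and Im of e^((-2+2i)t)v: X_1 = e^(-2t)(cos(2t)·(-1,1) + sin(2t)·(-2,1)), X_2 = e^(-2t)(sin(2t)·(-1,1) - cos(2t)·(-2,1)).
General solution: C_1X_1 + C_2X_2.

p(t) = -2C_1e^(-2t)sin(2t) - C_1e^(-2t)cos(2t) - C_2e^(-2t)sin(2t) + 2C_2e^(-2t)cos(2t), q(t) = C_1e^(-2t)sin(2t) + C_1e^(-2t)cos(2t) + C_2e^(-2t)sin(2t) - C_2e^(-2t)cos(2t)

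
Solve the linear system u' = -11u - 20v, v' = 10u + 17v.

u(t) = 3C_1e^(3t)sin(2t) + C_1e^(3t)cos(2t) + C_2e^(3t)sin(2t) - 3C_2e^(3t)cos(2t), v(t) = -2C_1e^(3t)sin(2t) - C_1e^(3t)cos(2t) - C_2e^(3t)sin(2t) + 2C_2e^(3t)cos(2t)

Coefficient matrix A = [[-11, -20], [10, 17]].
Characteristic polynomial det(A - λI) = λ^2 - 6λ + 13 = 0.
Eigenvalues λ = 3 ± 2i (complex conjugate pair).
For λ=3+2i: an eigenvector is (1,-1) - i(3,-2) = (1 - 3i, -1 + 2i).
A real fundamental pair from Re and Im of e^((3+2i)t)v: X_1 = e^(3t)(cos(2t)·(1,-1) + sin(2t)·(3,-2)), X_2 = e^(3t)(sin(2t)·(1,-1) - cos(2t)·(3,-2)).
General solution: C_1X_1 + C_2X_2.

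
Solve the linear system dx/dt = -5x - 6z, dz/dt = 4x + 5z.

x(t) = C_1e^(t) - 3C_2e^(-t), z(t) = -C_1e^(t) + 2C_2e^(-t)

Coefficient matrix A = [[-5, -6], [4, 5]].
Characteristic polynomial det(A - λI) = λ^2 - 1 = 0.
Eigenvalues λ = 1, -1.
For λ=1: (A-λI) row 1 is [-6, -6], so an eigenvector is (1, -1).
For λ=-1: (A-λI) row 1 is [-4, -6], so an eigenvector is (-3, 2).
General solution: C_1e^(t)(1,-1) + C_2e^(-t)(-3,2).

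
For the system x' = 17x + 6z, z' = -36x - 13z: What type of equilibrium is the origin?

A = [[17,6],[-36,-13]]; det(A-λI) = λ^2 - 4λ - 5.
λ = -1, 5: opposite signs.

saddle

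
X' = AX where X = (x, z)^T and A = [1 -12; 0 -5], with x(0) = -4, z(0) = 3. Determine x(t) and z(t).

Coefficient matrix A = [[1, -12], [0, -5]].
Characteristic polynomial det(A - λI) = λ^2 + 4λ - 5 = 0.
Eigenvalues λ = 1, -5.
For λ=1: (A-λI) row 1 is [0, -12], so an eigenvector is (-1, 0).
For λ=-5: (A-λI) row 1 is [6, -12], so an eigenvector is (2, 1).
General solution: C_1e^(t)(-1,0) + C_2e^(-5t)(2,1).
Applying x(0)=-4, z(0)=3 gives C_1=10, C_2=3.

x(t) = -10e^(t) + 6e^(-5t), z(t) = 3e^(-5t)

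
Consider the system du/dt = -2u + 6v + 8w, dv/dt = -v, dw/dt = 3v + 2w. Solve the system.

Coefficient matrix A = [[-2, 6, 8], [0, -1, 0], [0, 3, 2]].
det(A - λI) = 0 gives eigenvalues λ = -2, -1, 2.
For λ=-2: eigenvector (1,0,0).
For λ=-1: eigenvector (-2,1,-1).
For λ=2: eigenvector (2,0,1).
General solution: c_1e^(-2t)(1,0,0) + c_2e^(-t)(-2,1,-1) + c_3e^(2t)(2,0,1).

u(t) = c_1e^(-2t) - 2c_2e^(-t) + 2c_3e^(2t), v(t) = c_2e^(-t), w(t) = -c_2e^(-t) + c_3e^(2t)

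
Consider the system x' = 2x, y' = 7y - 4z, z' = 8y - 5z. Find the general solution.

Coefficient matrix A = [[2, 0, 0], [0, 7, -4], [0, 8, -5]].
det(A - λI) = 0 gives eigenvalues λ = 2, -1, 3.
For λ=2: eigenvector (1,0,0).
For λ=-1: eigenvector (0,1,2).
For λ=3: eigenvector (0,-1,-1).
General solution: C_1e^(2t)(1,0,0) + C_2e^(-t)(0,1,2) + C_3e^(3t)(0,-1,-1).

x(t) = C_1e^(2t), y(t) = C_2e^(-t) - C_3e^(3t), z(t) = 2C_2e^(-t) - C_3e^(3t)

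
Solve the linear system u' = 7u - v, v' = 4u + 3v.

Coefficient matrix A = [[7, -1], [4, 3]].
Characteristic polynomial det(A - λI) = λ^2 - 10λ + 25 = 0.
Single eigenvalue λ = 5 with algebraic multiplicity 2.
Eigenvector v = (1,2); generalized eigenvector w with (A-λI)w=v is (0,-1).
General solution: e^(5t)[C_1·v + C_2·(t·v + w)].

u(t) = C_1e^(5t) + C_2te^(5t), v(t) = 2C_1e^(5t) + 2C_2te^(5t) - C_2e^(5t)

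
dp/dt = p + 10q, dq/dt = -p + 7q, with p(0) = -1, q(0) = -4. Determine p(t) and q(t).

p(t) = -37e^(4t)sin(t) - e^(4t)cos(t), q(t) = -11e^(4t)sin(t) - 4e^(4t)cos(t)

Coefficient matrix A = [[1, 10], [-1, 7]].
Characteristic polynomial det(A - λI) = λ^2 - 8λ + 17 = 0.
Eigenvalues λ = 4 ± i (complex conjugate pair).
For λ=4+i: an eigenvector is (3,1) - i(1,0) = (3 - i, 1).
A real fundamental pair from Re and Im of e^((4+i)t)v: X_1 = e^(4t)(cos(t)·(3,1) + sin(t)·(1,0)), X_2 = e^(4t)(sin(t)·(3,1) - cos(t)·(1,0)).
General solution: C_1X_1 + C_2X_2.
Applying p(0)=-1, q(0)=-4 gives C_1=-4, C_2=-11.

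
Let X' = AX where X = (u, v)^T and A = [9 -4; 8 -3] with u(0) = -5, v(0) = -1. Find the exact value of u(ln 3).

-2175

A = [[9,-4],[8,-3]]; eigenvalues λ = 5, 1.
Eigenvectors: (-1,-1) for λ=5, (1,2) for λ=1.
From the initial condition, c_1 = 9, c_2 = 4.
u(ln 3) = (9)(3^5)(-1) + (4)(3^1)(1) = -2175.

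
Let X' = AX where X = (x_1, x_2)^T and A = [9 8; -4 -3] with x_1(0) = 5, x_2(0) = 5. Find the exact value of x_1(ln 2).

A = [[9,8],[-4,-3]]; eigenvalues λ = 1, 5.
Eigenvectors: (-1,1) for λ=1, (2,-1) for λ=5.
From the initial condition, c_1 = 15, c_2 = 10.
x_1(ln 2) = (15)(2^1)(-1) + (10)(2^5)(2) = 610.

610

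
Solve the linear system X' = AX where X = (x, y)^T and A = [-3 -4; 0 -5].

Coefficient matrix A = [[-3, -4], [0, -5]].
Characteristic polynomial det(A - λI) = λ^2 + 8λ + 15 = 0.
Eigenvalues λ = -5, -3.
For λ=-5: (A-λI) row 1 is [2, -4], so an eigenvector is (-2, -1).
For λ=-3: (A-λI) row 1 is [0, -4], so an eigenvector is (1, 0).
General solution: c_1e^(-5t)(-2,-1) + c_2e^(-3t)(1,0).

x(t) = -2c_1e^(-5t) + c_2e^(-3t), y(t) = -c_1e^(-5t)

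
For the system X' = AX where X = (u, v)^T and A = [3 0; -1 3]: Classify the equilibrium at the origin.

unstable improper node

A = [[3,0],[-1,3]]; det(A-λI) = λ^2 - 6λ + 9.
repeated λ = 3 with a single eigenvector.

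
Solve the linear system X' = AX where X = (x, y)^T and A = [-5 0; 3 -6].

Coefficient matrix A = [[-5, 0], [3, -6]].
Characteristic polynomial det(A - λI) = λ^2 + 11λ + 30 = 0.
Eigenvalues λ = -6, -5.
For λ=-6: (A-λI) row 1 is [1, 0], so an eigenvector is (0, 1).
For λ=-5: (A-λI) row 2 is [3, -1], so an eigenvector is (1, 3).
General solution: C_1e^(-6t)(0,1) + C_2e^(-5t)(1,3).

x(t) = C_2e^(-5t), y(t) = C_1e^(-6t) + 3C_2e^(-5t)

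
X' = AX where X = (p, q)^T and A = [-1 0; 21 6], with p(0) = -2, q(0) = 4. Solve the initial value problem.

p(t) = -2e^(-t), q(t) = -2e^(6t) + 6e^(-t)

Coefficient matrix A = [[-1, 0], [21, 6]].
Characteristic polynomial det(A - λI) = λ^2 - 5λ - 6 = 0.
Eigenvalues λ = -1, 6.
For λ=-1: (A-λI) row 2 is [21, 7], so an eigenvector is (-1, 3).
For λ=6: (A-λI) row 1 is [-7, 0], so an eigenvector is (0, 1).
General solution: C_1e^(-t)(-1,3) + C_2e^(6t)(0,1).
Applying p(0)=-2, q(0)=4 gives C_1=2, C_2=-2.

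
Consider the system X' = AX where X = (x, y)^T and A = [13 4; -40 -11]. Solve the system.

x(t) = -c_1e^(t)sin(4t) + c_2e^(t)cos(4t), y(t) = 3c_1e^(t)sin(4t) - c_1e^(t)cos(4t) - c_2e^(t)sin(4t) - 3c_2e^(t)cos(4t)

Coefficient matrix A = [[13, 4], [-40, -11]].
Characteristic polynomial det(A - λI) = λ^2 - 2λ + 17 = 0.
Eigenvalues λ = 1 ± 4i (complex conjugate pair).
For λ=1+4i: an eigenvector is (0,-1) - i(-1,3) = (0 + i, -1 - 3i).
A real fundamental pair from Re and Im of e^((1+4i)t)v: X_1 = e^(t)(cos(4t)·(0,-1) + sin(4t)·(-1,3)), X_2 = e^(t)(sin(4t)·(0,-1) - cos(4t)·(-1,3)).
General solution: c_1X_1 + c_2X_2.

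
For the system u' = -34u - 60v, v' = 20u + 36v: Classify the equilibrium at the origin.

saddle

A = [[-34,-60],[20,36]]; det(A-λI) = λ^2 - 2λ - 24.
λ = 6, -4: opposite signs.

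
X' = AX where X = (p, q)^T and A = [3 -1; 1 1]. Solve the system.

p(t) = C_1e^(2t) + C_2te^(2t) - C_2e^(2t), q(t) = C_1e^(2t) + C_2te^(2t) - 2C_2e^(2t)

Coefficient matrix A = [[3, -1], [1, 1]].
Characteristic polynomial det(A - λI) = λ^2 - 4λ + 4 = 0.
Single eigenvalue λ = 2 with algebraic multiplicity 2.
Eigenvector v = (1,1); generalized eigenvector w with (A-λI)w=v is (-1,-2).
General solution: e^(2t)[C_1·v + C_2·(t·v + w)].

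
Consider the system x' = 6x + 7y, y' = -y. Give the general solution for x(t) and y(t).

Coefficient matrix A = [[6, 7], [0, -1]].
Characteristic polynomial det(A - λI) = λ^2 - 5λ - 6 = 0.
Eigenvalues λ = 6, -1.
For λ=6: (A-λI) row 1 is [0, 7], so an eigenvector is (1, 0).
For λ=-1: (A-λI) row 1 is [7, 7], so an eigenvector is (1, -1).
General solution: c_1e^(6t)(1,0) + c_2e^(-t)(1,-1).

x(t) = c_1e^(6t) + c_2e^(-t), y(t) = -c_2e^(-t)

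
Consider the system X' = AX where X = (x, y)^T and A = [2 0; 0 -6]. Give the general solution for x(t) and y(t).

x(t) = c_2e^(2t), y(t) = -c_1e^(-6t)

Coefficient matrix A = [[2, 0], [0, -6]].
Characteristic polynomial det(A - λI) = λ^2 + 4λ - 12 = 0.
Eigenvalues λ = -6, 2.
For λ=-6: (A-λI) row 1 is [8, 0], so an eigenvector is (0, -1).
For λ=2: (A-λI) row 2 is [0, -8], so an eigenvector is (1, 0).
General solution: c_1e^(-6t)(0,-1) + c_2e^(2t)(1,0).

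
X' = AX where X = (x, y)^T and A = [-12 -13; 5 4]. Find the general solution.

Coefficient matrix A = [[-12, -13], [5, 4]].
Characteristic polynomial det(A - λI) = λ^2 + 8λ + 17 = 0.
Eigenvalues λ = -4 ± i (complex conjugate pair).
For λ=-4+i: an eigenvector is (-3,2) - i(-2,1) = (-3 + 2i, 2 - i).
A real fundamental pair from Re and Im of e^((-4+i)t)v: X_1 = e^(-4t)(cos(t)·(-3,2) + sin(t)·(-2,1)), X_2 = e^(-4t)(sin(t)·(-3,2) - cos(t)·(-2,1)).
General solution: c_1X_1 + c_2X_2.

x(t) = -2c_1e^(-4t)sin(t) - 3c_1e^(-4t)cos(t) - 3c_2e^(-4t)sin(t) + 2c_2e^(-4t)cos(t), y(t) = c_1e^(-4t)sin(t) + 2c_1e^(-4t)cos(t) + 2c_2e^(-4t)sin(t) - c_2e^(-4t)cos(t)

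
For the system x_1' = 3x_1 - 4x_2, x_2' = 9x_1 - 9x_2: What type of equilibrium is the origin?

stable improper node

A = [[3,-4],[9,-9]]; det(A-λI) = λ^2 + 6λ + 9.
repeated λ = -3 with a single eigenvector.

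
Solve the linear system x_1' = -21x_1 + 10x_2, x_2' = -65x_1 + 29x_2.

x_1(t) = -K_1e^(4t)sin(5t) + K_1e^(4t)cos(5t) + K_2e^(4t)sin(5t) + K_2e^(4t)cos(5t), x_2(t) = -3K_1e^(4t)sin(5t) + 2K_1e^(4t)cos(5t) + 2K_2e^(4t)sin(5t) + 3K_2e^(4t)cos(5t)

Coefficient matrix A = [[-21, 10], [-65, 29]].
Characteristic polynomial det(A - λI) = λ^2 - 8λ + 41 = 0.
Eigenvalues λ = 4 ± 5i (complex conjugate pair).
For λ=4+5i: an eigenvector is (1,2) - i(-1,-3) = (1 + i, 2 + 3i).
A real fundamental pair from Re and Im of e^((4+5i)t)v: X_1 = e^(4t)(cos(5t)·(1,2) + sin(5t)·(-1,-3)), X_2 = e^(4t)(sin(5t)·(1,2) - cos(5t)·(-1,-3)).
General solution: K_1X_1 + K_2X_2.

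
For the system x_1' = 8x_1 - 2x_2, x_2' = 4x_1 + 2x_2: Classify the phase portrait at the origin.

unstable node

A = [[8,-2],[4,2]]; det(A-λI) = λ^2 - 10λ + 24.
λ = 4, 6: both positive.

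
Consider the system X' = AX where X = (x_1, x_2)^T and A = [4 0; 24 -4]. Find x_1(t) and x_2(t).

Coefficient matrix A = [[4, 0], [24, -4]].
Characteristic polynomial det(A - λI) = λ^2 - 16 = 0.
Eigenvalues λ = -4, 4.
For λ=-4: (A-λI) row 1 is [8, 0], so an eigenvector is (0, 1).
For λ=4: (A-λI) row 2 is [24, -8], so an eigenvector is (1, 3).
General solution: C_1e^(-4t)(0,1) + C_2e^(4t)(1,3).

x_1(t) = C_2e^(4t), x_2(t) = C_1e^(-4t) + 3C_2e^(4t)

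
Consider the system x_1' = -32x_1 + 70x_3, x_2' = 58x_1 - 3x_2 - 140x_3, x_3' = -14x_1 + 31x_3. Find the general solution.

Coefficient matrix A = [[-32, 0, 70], [58, -3, -140], [-14, 0, 31]].
det(A - λI) = 0 gives eigenvalues λ = -4, -3, 3.
For λ=-4: eigenvector (5,-10,2).
For λ=-3: eigenvector (0,1,0).
For λ=3: eigenvector (2,-4,1).
General solution: K_1e^(-4t)(5,-10,2) + K_2e^(-3t)(0,1,0) + K_3e^(3t)(2,-4,1).

x_1(t) = 5K_1e^(-4t) + 2K_3e^(3t), x_2(t) = -10K_1e^(-4t) + K_2e^(-3t) - 4K_3e^(3t), x_3(t) = 2K_1e^(-4t) + K_3e^(3t)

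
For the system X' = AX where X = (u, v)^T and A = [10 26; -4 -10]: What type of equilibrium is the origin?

A = [[10,26],[-4,-10]]; det(A-λI) = λ^2 + 4.
λ = 0 ± 2i: zero real part.

center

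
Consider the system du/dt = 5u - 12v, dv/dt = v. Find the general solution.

u(t) = -K_1e^(5t) - 3K_2e^(t), v(t) = -K_2e^(t)

Coefficient matrix A = [[5, -12], [0, 1]].
Characteristic polynomial det(A - λI) = λ^2 - 6λ + 5 = 0.
Eigenvalues λ = 5, 1.
For λ=5: (A-λI) row 1 is [0, -12], so an eigenvector is (-1, 0).
For λ=1: (A-λI) row 1 is [4, -12], so an eigenvector is (-3, -1).
General solution: K_1e^(5t)(-1,0) + K_2e^(t)(-3,-1).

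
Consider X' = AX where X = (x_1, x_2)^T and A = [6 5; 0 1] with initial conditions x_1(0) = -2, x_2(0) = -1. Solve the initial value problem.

Coefficient matrix A = [[6, 5], [0, 1]].
Characteristic polynomial det(A - λI) = λ^2 - 7λ + 6 = 0.
Eigenvalues λ = 6, 1.
For λ=6: (A-λI) row 1 is [0, 5], so an eigenvector is (-1, 0).
For λ=1: (A-λI) row 1 is [5, 5], so an eigenvector is (1, -1).
General solution: K_1e^(6t)(-1,0) + K_2e^(t)(1,-1).
Applying x_1(0)=-2, x_2(0)=-1 gives K_1=3, K_2=1.

x_1(t) = -3e^(6t) + e^(t), x_2(t) = -e^(t)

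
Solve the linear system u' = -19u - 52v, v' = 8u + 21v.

u(t) = -2c_1e^(t)sin(4t) + 3c_1e^(t)cos(4t) + 3c_2e^(t)sin(4t) + 2c_2e^(t)cos(4t), v(t) = c_1e^(t)sin(4t) - c_1e^(t)cos(4t) - c_2e^(t)sin(4t) - c_2e^(t)cos(4t)

Coefficient matrix A = [[-19, -52], [8, 21]].
Characteristic polynomial det(A - λI) = λ^2 - 2λ + 17 = 0.
Eigenvalues λ = 1 ± 4i (complex conjugate pair).
For λ=1+4i: an eigenvector is (3,-1) - i(-2,1) = (3 + 2i, -1 - i).
A real fundamental pair from Re and Im of e^((1+4i)t)v: X_1 = e^(t)(cos(4t)·(3,-1) + sin(4t)·(-2,1)), X_2 = e^(t)(sin(4t)·(3,-1) - cos(4t)·(-2,1)).
General solution: c_1X_1 + c_2X_2.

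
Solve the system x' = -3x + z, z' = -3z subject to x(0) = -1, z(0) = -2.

Coefficient matrix A = [[-3, 1], [0, -3]].
Characteristic polynomial det(A - λI) = λ^2 + 6λ + 9 = 0.
Single eigenvalue λ = -3 with algebraic multiplicity 2.
Eigenvector v = (-1,0); generalized eigenvector w with (A-λI)w=v is (2,-1).
General solution: e^(-3t)[K_1·v + K_2·(t·v + w)].
Applying x(0)=-1, z(0)=-2 gives K_1=5, K_2=2.

x(t) = -2te^(-3t) - e^(-3t), z(t) = -2e^(-3t)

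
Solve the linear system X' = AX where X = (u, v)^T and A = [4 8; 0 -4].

u(t) = K_1e^(-4t) + K_2e^(4t), v(t) = -K_1e^(-4t)

Coefficient matrix A = [[4, 8], [0, -4]].
Characteristic polynomial det(A - λI) = λ^2 - 16 = 0.
Eigenvalues λ = -4, 4.
For λ=-4: (A-λI) row 1 is [8, 8], so an eigenvector is (1, -1).
For λ=4: (A-λI) row 1 is [0, 8], so an eigenvector is (1, 0).
General solution: K_1e^(-4t)(1,-1) + K_2e^(4t)(1,0).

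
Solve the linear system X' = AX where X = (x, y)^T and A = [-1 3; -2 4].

Coefficient matrix A = [[-1, 3], [-2, 4]].
Characteristic polynomial det(A - λI) = λ^2 - 3λ + 2 = 0.
Eigenvalues λ = 1, 2.
For λ=1: (A-λI) row 1 is [-2, 3], so an eigenvector is (3, 2).
For λ=2: (A-λI) row 1 is [-3, 3], so an eigenvector is (-1, -1).
General solution: K_1e^(t)(3,2) + K_2e^(2t)(-1,-1).

x(t) = 3K_1e^(t) - K_2e^(2t), y(t) = 2K_1e^(t) - K_2e^(2t)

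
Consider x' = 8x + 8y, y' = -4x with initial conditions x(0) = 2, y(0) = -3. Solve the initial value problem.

x(t) = -4e^(4t)sin(4t) + 2e^(4t)cos(4t), y(t) = e^(4t)sin(4t) - 3e^(4t)cos(4t)

Coefficient matrix A = [[8, 8], [-4, 0]].
Characteristic polynomial det(A - λI) = λ^2 - 8λ + 32 = 0.
Eigenvalues λ = 4 ± 4i (complex conjugate pair).
For λ=4+4i: an eigenvector is (1,0) - i(1,-1) = (1 - i, 0 + i).
A real fundamental pair from Re and Im of e^((4+4i)t)v: X_1 = e^(4t)(cos(4t)·(1,0) + sin(4t)·(1,-1)), X_2 = e^(4t)(sin(4t)·(1,0) - cos(4t)·(1,-1)).
General solution: C_1X_1 + C_2X_2.
Applying x(0)=2, y(0)=-3 gives C_1=-1, C_2=-3.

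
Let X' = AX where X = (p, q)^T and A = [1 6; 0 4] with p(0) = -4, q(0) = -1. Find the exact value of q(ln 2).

-16

A = [[1,6],[0,4]]; eigenvalues λ = 4, 1.
Eigenvectors: (2,1) for λ=4, (-1,0) for λ=1.
From the initial condition, c_1 = -1, c_2 = 2.
q(ln 2) = (-1)(2^4)(1) + (2)(2^1)(0) = -16.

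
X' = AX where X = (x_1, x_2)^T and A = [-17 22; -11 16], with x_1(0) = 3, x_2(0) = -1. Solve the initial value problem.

x_1(t) = -5e^(5t) + 8e^(-6t), x_2(t) = -5e^(5t) + 4e^(-6t)

Coefficient matrix A = [[-17, 22], [-11, 16]].
Characteristic polynomial det(A - λI) = λ^2 + λ - 30 = 0.
Eigenvalues λ = 5, -6.
For λ=5: (A-λI) row 1 is [-22, 22], so an eigenvector is (1, 1).
For λ=-6: (A-λI) row 1 is [-11, 22], so an eigenvector is (2, 1).
General solution: C_1e^(5t)(1,1) + C_2e^(-6t)(2,1).
Applying x_1(0)=3, x_2(0)=-1 gives C_1=-5, C_2=4.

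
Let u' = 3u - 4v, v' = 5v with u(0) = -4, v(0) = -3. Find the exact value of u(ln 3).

1188

A = [[3,-4],[0,5]]; eigenvalues λ = 3, 5.
Eigenvectors: (-1,0) for λ=3, (-2,1) for λ=5.
From the initial condition, c_1 = 10, c_2 = -3.
u(ln 3) = (10)(3^3)(-1) + (-3)(3^5)(-2) = 1188.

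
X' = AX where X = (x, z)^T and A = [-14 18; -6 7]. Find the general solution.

x(t) = -2C_1e^(-5t) - 3C_2e^(-2t), z(t) = -C_1e^(-5t) - 2C_2e^(-2t)

Coefficient matrix A = [[-14, 18], [-6, 7]].
Characteristic polynomial det(A - λI) = λ^2 + 7λ + 10 = 0.
Eigenvalues λ = -5, -2.
For λ=-5: (A-λI) row 1 is [-9, 18], so an eigenvector is (-2, -1).
For λ=-2: (A-λI) row 1 is [-12, 18], so an eigenvector is (-3, -2).
General solution: C_1e^(-5t)(-2,-1) + C_2e^(-2t)(-3,-2).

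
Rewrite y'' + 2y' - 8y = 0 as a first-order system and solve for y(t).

Let x_1 = y, x_2 = y'. Then x_1' = x_2 and x_2' = 8x_1 - 2x_2.
A = [[0,1],[8,-2]]; det(A-λI) = λ^2 + 2λ - 8.
Eigenvalues λ = 2, -4 with eigenvectors (1,2), (1,-4).

y(t) = c_1e^(2t) + c_2e^(-4t)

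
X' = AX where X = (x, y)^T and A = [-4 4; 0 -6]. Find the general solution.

x(t) = 2K_1e^(-6t) + K_2e^(-4t), y(t) = -K_1e^(-6t)

Coefficient matrix A = [[-4, 4], [0, -6]].
Characteristic polynomial det(A - λI) = λ^2 + 10λ + 24 = 0.
Eigenvalues λ = -6, -4.
For λ=-6: (A-λI) row 1 is [2, 4], so an eigenvector is (2, -1).
For λ=-4: (A-λI) row 1 is [0, 4], so an eigenvector is (1, 0).
General solution: K_1e^(-6t)(2,-1) + K_2e^(-4t)(1,0).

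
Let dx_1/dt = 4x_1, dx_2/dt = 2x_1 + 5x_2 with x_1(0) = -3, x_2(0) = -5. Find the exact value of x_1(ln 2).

A = [[4,0],[2,5]]; eigenvalues λ = 5, 4.
Eigenvectors: (0,-1) for λ=5, (-1,2) for λ=4.
From the initial condition, c_1 = 11, c_2 = 3.
x_1(ln 2) = (11)(2^5)(0) + (3)(2^4)(-1) = -48.

-48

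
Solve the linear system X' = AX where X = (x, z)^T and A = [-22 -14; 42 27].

Coefficient matrix A = [[-22, -14], [42, 27]].
Characteristic polynomial det(A - λI) = λ^2 - 5λ - 6 = 0.
Eigenvalues λ = -1, 6.
For λ=-1: (A-λI) row 1 is [-21, -14], so an eigenvector is (2, -3).
For λ=6: (A-λI) row 1 is [-28, -14], so an eigenvector is (1, -2).
General solution: c_1e^(-t)(2,-3) + c_2e^(6t)(1,-2).

x(t) = 2c_1e^(-t) + c_2e^(6t), z(t) = -3c_1e^(-t) - 2c_2e^(6t)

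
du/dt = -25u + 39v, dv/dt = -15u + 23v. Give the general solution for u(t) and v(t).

Coefficient matrix A = [[-25, 39], [-15, 23]].
Characteristic polynomial det(A - λI) = λ^2 + 2λ + 10 = 0.
Eigenvalues λ = -1 ± 3i (complex conjugate pair).
For λ=-1+3i: an eigenvector is (3,2) - i(2,1) = (3 - 2i, 2 - i).
A real fundamental pair from Re and Im of e^((-1+3i)t)v: X_1 = e^(-t)(cos(3t)·(3,2) + sin(3t)·(2,1)), X_2 = e^(-t)(sin(3t)·(3,2) - cos(3t)·(2,1)).
General solution: c_1X_1 + c_2X_2.

u(t) = 2c_1e^(-t)sin(3t) + 3c_1e^(-t)cos(3t) + 3c_2e^(-t)sin(3t) - 2c_2e^(-t)cos(3t), v(t) = c_1e^(-t)sin(3t) + 2c_1e^(-t)cos(3t) + 2c_2e^(-t)sin(3t) - c_2e^(-t)cos(3t)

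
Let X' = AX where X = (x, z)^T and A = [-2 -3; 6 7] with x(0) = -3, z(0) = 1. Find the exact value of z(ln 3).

-309

A = [[-2,-3],[6,7]]; eigenvalues λ = 4, 1.
Eigenvectors: (1,-2) for λ=4, (1,-1) for λ=1.
From the initial condition, c_1 = 2, c_2 = -5.
z(ln 3) = (2)(3^4)(-2) + (-5)(3^1)(-1) = -309.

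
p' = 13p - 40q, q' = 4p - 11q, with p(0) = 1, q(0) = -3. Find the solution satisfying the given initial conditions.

Coefficient matrix A = [[13, -40], [4, -11]].
Characteristic polynomial det(A - λI) = λ^2 - 2λ + 17 = 0.
Eigenvalues λ = 1 ± 4i (complex conjugate pair).
For λ=1+4i: an eigenvector is (1,0) - i(3,1) = (1 - 3i, 0 - i).
A real fundamental pair from Re and Im of e^((1+4i)t)v: X_1 = e^(t)(cos(4t)·(1,0) + sin(4t)·(3,1)), X_2 = e^(t)(sin(4t)·(1,0) - cos(4t)·(3,1)).
General solution: c_1X_1 + c_2X_2.
Applying p(0)=1, q(0)=-3 gives c_1=10, c_2=3.

p(t) = 33e^(t)sin(4t) + e^(t)cos(4t), q(t) = 10e^(t)sin(4t) - 3e^(t)cos(4t)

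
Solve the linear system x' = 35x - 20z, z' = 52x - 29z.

Coefficient matrix A = [[35, -20], [52, -29]].
Characteristic polynomial det(A - λI) = λ^2 - 6λ + 25 = 0.
Eigenvalues λ = 3 ± 4i (complex conjugate pair).
For λ=3+4i: an eigenvector is (-1,-2) - i(2,3) = (-1 - 2i, -2 - 3i).
A real fundamental pair from Re and Im of e^((3+4i)t)v: X_1 = e^(3t)(cos(4t)·(-1,-2) + sin(4t)·(2,3)), X_2 = e^(3t)(sin(4t)·(-1,-2) - cos(4t)·(2,3)).
General solution: c_1X_1 + c_2X_2.

x(t) = 2c_1e^(3t)sin(4t) - c_1e^(3t)cos(4t) - c_2e^(3t)sin(4t) - 2c_2e^(3t)cos(4t), z(t) = 3c_1e^(3t)sin(4t) - 2c_1e^(3t)cos(4t) - 2c_2e^(3t)sin(4t) - 3c_2e^(3t)cos(4t)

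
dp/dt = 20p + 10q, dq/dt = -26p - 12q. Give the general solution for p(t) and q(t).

p(t) = K_1e^(4t)sin(2t) + 2K_1e^(4t)cos(2t) + 2K_2e^(4t)sin(2t) - K_2e^(4t)cos(2t), q(t) = -2K_1e^(4t)sin(2t) - 3K_1e^(4t)cos(2t) - 3K_2e^(4t)sin(2t) + 2K_2e^(4t)cos(2t)

Coefficient matrix A = [[20, 10], [-26, -12]].
Characteristic polynomial det(A - λI) = λ^2 - 8λ + 20 = 0.
Eigenvalues λ = 4 ± 2i (complex conjugate pair).
For λ=4+2i: an eigenvector is (2,-3) - i(1,-2) = (2 - i, -3 + 2i).
A real fundamental pair from Re and Im of e^((4+2i)t)v: X_1 = e^(4t)(cos(2t)·(2,-3) + sin(2t)·(1,-2)), X_2 = e^(4t)(sin(2t)·(2,-3) - cos(2t)·(1,-2)).
General solution: K_1X_1 + K_2X_2.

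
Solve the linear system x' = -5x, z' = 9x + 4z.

x(t) = C_1e^(-5t), z(t) = -C_1e^(-5t) + C_2e^(4t)

Coefficient matrix A = [[-5, 0], [9, 4]].
Characteristic polynomial det(A - λI) = λ^2 + λ - 20 = 0.
Eigenvalues λ = -5, 4.
For λ=-5: (A-λI) row 2 is [9, 9], so an eigenvector is (1, -1).
For λ=4: (A-λI) row 1 is [-9, 0], so an eigenvector is (0, 1).
General solution: C_1e^(-5t)(1,-1) + C_2e^(4t)(0,1).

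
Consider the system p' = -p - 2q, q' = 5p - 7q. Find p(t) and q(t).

p(t) = -C_1e^(-4t)sin(t) - C_1e^(-4t)cos(t) - C_2e^(-4t)sin(t) + C_2e^(-4t)cos(t), q(t) = -2C_1e^(-4t)sin(t) - C_1e^(-4t)cos(t) - C_2e^(-4t)sin(t) + 2C_2e^(-4t)cos(t)

Coefficient matrix A = [[-1, -2], [5, -7]].
Characteristic polynomial det(A - λI) = λ^2 + 8λ + 17 = 0.
Eigenvalues λ = -4 ± i (complex conjugate pair).
For λ=-4+i: an eigenvector is (-1,-1) - i(-1,-2) = (-1 + i, -1 + 2i).
A real fundamental pair from Re and Im of e^((-4+i)t)v: X_1 = e^(-4t)(cos(t)·(-1,-1) + sin(t)·(-1,-2)), X_2 = e^(-4t)(sin(t)·(-1,-1) - cos(t)·(-1,-2)).
General solution: C_1X_1 + C_2X_2.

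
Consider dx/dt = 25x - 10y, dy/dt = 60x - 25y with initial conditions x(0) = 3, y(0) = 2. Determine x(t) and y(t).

Coefficient matrix A = [[25, -10], [60, -25]].
Characteristic polynomial det(A - λI) = λ^2 - 25 = 0.
Eigenvalues λ = 5, -5.
For λ=5: (A-λI) row 1 is [20, -10], so an eigenvector is (1, 2).
For λ=-5: (A-λI) row 1 is [30, -10], so an eigenvector is (-1, -3).
General solution: C_1e^(5t)(1,2) + C_2e^(-5t)(-1,-3).
Applying x(0)=3, y(0)=2 gives C_1=7, C_2=4.

x(t) = 7e^(5t) - 4e^(-5t), y(t) = 14e^(5t) - 12e^(-5t)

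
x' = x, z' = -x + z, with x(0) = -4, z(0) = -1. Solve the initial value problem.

x(t) = -4e^(t), z(t) = 4te^(t) - e^(t)

Coefficient matrix A = [[1, 0], [-1, 1]].
Characteristic polynomial det(A - λI) = λ^2 - 2λ + 1 = 0.
Single eigenvalue λ = 1 with algebraic multiplicity 2.
Eigenvector v = (0,1); generalized eigenvector w with (A-λI)w=v is (-1,-3).
General solution: e^(t)[C_1·v + C_2·(t·v + w)].
Applying x(0)=-4, z(0)=-1 gives C_1=11, C_2=4.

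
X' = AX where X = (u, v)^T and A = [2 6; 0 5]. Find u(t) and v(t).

Coefficient matrix A = [[2, 6], [0, 5]].
Characteristic polynomial det(A - λI) = λ^2 - 7λ + 10 = 0.
Eigenvalues λ = 5, 2.
For λ=5: (A-λI) row 1 is [-3, 6], so an eigenvector is (2, 1).
For λ=2: (A-λI) row 1 is [0, 6], so an eigenvector is (-1, 0).
General solution: C_1e^(5t)(2,1) + C_2e^(2t)(-1,0).

u(t) = 2C_1e^(5t) - C_2e^(2t), v(t) = C_1e^(5t)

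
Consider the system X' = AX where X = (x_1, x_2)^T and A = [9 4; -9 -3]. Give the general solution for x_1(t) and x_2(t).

x_1(t) = -2C_1e^(3t) - 2C_2te^(3t) + C_2e^(3t), x_2(t) = 3C_1e^(3t) + 3C_2te^(3t) - 2C_2e^(3t)

Coefficient matrix A = [[9, 4], [-9, -3]].
Characteristic polynomial det(A - λI) = λ^2 - 6λ + 9 = 0.
Single eigenvalue λ = 3 with algebraic multiplicity 2.
Eigenvector v = (-2,3); generalized eigenvector w with (A-λI)w=v is (1,-2).
General solution: e^(3t)[C_1·v + C_2·(t·v + w)].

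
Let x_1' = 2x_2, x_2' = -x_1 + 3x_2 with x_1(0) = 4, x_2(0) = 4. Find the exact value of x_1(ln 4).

A = [[0,2],[-1,3]]; eigenvalues λ = 1, 2.
Eigenvectors: (-2,-1) for λ=1, (1,1) for λ=2.
From the initial condition, c_1 = 0, c_2 = 4.
x_1(ln 4) = (0)(4^1)(-2) + (4)(4^2)(1) = 64.

64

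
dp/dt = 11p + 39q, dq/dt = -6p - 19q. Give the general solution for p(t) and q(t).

Coefficient matrix A = [[11, 39], [-6, -19]].
Characteristic polynomial det(A - λI) = λ^2 + 8λ + 25 = 0.
Eigenvalues λ = -4 ± 3i (complex conjugate pair).
For λ=-4+3i: an eigenvector is (-3,1) - i(-2,1) = (-3 + 2i, 1 - i).
A real fundamental pair from Re and Im of e^((-4+3i)t)v: X_1 = e^(-4t)(cos(3t)·(-3,1) + sin(3t)·(-2,1)), X_2 = e^(-4t)(sin(3t)·(-3,1) - cos(3t)·(-2,1)).
General solution: K_1X_1 + K_2X_2.

p(t) = -2K_1e^(-4t)sin(3t) - 3K_1e^(-4t)cos(3t) - 3K_2e^(-4t)sin(3t) + 2K_2e^(-4t)cos(3t), q(t) = K_1e^(-4t)sin(3t) + K_1e^(-4t)cos(3t) + K_2e^(-4t)sin(3t) - K_2e^(-4t)cos(3t)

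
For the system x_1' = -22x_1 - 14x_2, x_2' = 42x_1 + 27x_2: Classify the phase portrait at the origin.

A = [[-22,-14],[42,27]]; det(A-λI) = λ^2 - 5λ - 6.
λ = 6, -1: opposite signs.

saddle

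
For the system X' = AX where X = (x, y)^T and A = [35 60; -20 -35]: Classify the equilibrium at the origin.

A = [[35,60],[-20,-35]]; det(A-λI) = λ^2 - 25.
λ = -5, 5: opposite signs.

saddle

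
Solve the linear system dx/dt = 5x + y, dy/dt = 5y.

Coefficient matrix A = [[5, 1], [0, 5]].
Characteristic polynomial det(A - λI) = λ^2 - 10λ + 25 = 0.
Single eigenvalue λ = 5 with algebraic multiplicity 2.
Eigenvector v = (1,0); generalized eigenvector w with (A-λI)w=v is (-2,1).
General solution: e^(5t)[C_1·v + C_2·(t·v + w)].

x(t) = C_1e^(5t) + C_2te^(5t) - 2C_2e^(5t), y(t) = C_2e^(5t)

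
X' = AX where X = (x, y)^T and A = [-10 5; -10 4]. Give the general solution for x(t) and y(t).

Coefficient matrix A = [[-10, 5], [-10, 4]].
Characteristic polynomial det(A - λI) = λ^2 + 6λ + 10 = 0.
Eigenvalues λ = -3 ± i (complex conjugate pair).
For λ=-3+i: an eigenvector is (-2,-3) - i(-1,-1) = (-2 + i, -3 + i).
A real fundamental pair from Re and Im of e^((-3+i)t)v: X_1 = e^(-3t)(cos(t)·(-2,-3) + sin(t)·(-1,-1)), X_2 = e^(-3t)(sin(t)·(-2,-3) - cos(t)·(-1,-1)).
General solution: C_1X_1 + C_2X_2.

x(t) = -C_1e^(-3t)sin(t) - 2C_1e^(-3t)cos(t) - 2C_2e^(-3t)sin(t) + C_2e^(-3t)cos(t), y(t) = -C_1e^(-3t)sin(t) - 3C_1e^(-3t)cos(t) - 3C_2e^(-3t)sin(t) + C_2e^(-3t)cos(t)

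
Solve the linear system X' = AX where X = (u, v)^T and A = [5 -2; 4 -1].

u(t) = C_1e^(t) + C_2e^(3t), v(t) = 2C_1e^(t) + C_2e^(3t)

Coefficient matrix A = [[5, -2], [4, -1]].
Characteristic polynomial det(A - λI) = λ^2 - 4λ + 3 = 0.
Eigenvalues λ = 1, 3.
For λ=1: (A-λI) row 1 is [4, -2], so an eigenvector is (1, 2).
For λ=3: (A-λI) row 1 is [2, -2], so an eigenvector is (1, 1).
General solution: C_1e^(t)(1,2) + C_2e^(3t)(1,1).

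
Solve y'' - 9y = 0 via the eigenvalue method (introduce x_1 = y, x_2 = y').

y(t) = C_1e^(-3t) + C_2e^(3t)

Let x_1 = y, x_2 = y'. Then x_1' = x_2 and x_2' = 9x_1.
A = [[0,1],[9,0]]; det(A-λI) = λ^2 - 9.
Eigenvalues λ = -3, 3 with eigenvectors (1,-3), (1,3).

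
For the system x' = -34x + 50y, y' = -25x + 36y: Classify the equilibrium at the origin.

unstable spiral

A = [[-34,50],[-25,36]]; det(A-λI) = λ^2 - 2λ + 26.
λ = 1 ± 5i: positive real part.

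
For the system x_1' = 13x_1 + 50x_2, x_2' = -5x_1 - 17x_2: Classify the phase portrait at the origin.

stable spiral

A = [[13,50],[-5,-17]]; det(A-λI) = λ^2 + 4λ + 29.
λ = -2 ± 5i: negative real part.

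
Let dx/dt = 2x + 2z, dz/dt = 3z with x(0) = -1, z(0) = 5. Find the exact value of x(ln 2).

36

A = [[2,2],[0,3]]; eigenvalues λ = 2, 3.
Eigenvectors: (1,0) for λ=2, (2,1) for λ=3.
From the initial condition, c_1 = -11, c_2 = 5.
x(ln 2) = (-11)(2^2)(1) + (5)(2^3)(2) = 36.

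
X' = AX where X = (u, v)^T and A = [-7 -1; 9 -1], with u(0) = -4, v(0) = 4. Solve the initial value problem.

u(t) = 8te^(-4t) - 4e^(-4t), v(t) = -24te^(-4t) + 4e^(-4t)

Coefficient matrix A = [[-7, -1], [9, -1]].
Characteristic polynomial det(A - λI) = λ^2 + 8λ + 16 = 0.
Single eigenvalue λ = -4 with algebraic multiplicity 2.
Eigenvector v = (1,-3); generalized eigenvector w with (A-λI)w=v is (-1,2).
General solution: e^(-4t)[K_1·v + K_2·(t·v + w)].
Applying u(0)=-4, v(0)=4 gives K_1=4, K_2=8.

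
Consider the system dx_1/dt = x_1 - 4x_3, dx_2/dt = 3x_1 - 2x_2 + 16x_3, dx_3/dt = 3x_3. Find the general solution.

Coefficient matrix A = [[1, 0, -4], [3, -2, 16], [0, 0, 3]].
det(A - λI) = 0 gives eigenvalues λ = 3, -2, 1.
For λ=3: eigenvector (-2,2,1).
For λ=-2: eigenvector (0,1,0).
For λ=1: eigenvector (1,1,0).
General solution: C_1e^(3t)(-2,2,1) + C_2e^(-2t)(0,1,0) + C_3e^(t)(1,1,0).

x_1(t) = -2C_1e^(3t) + C_3e^(t), x_2(t) = 2C_1e^(3t) + C_2e^(-2t) + C_3e^(t), x_3(t) = C_1e^(3t)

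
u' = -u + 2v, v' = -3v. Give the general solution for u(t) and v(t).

Coefficient matrix A = [[-1, 2], [0, -3]].
Characteristic polynomial det(A - λI) = λ^2 + 4λ + 3 = 0.
Eigenvalues λ = -1, -3.
For λ=-1: (A-λI) row 1 is [0, 2], so an eigenvector is (-1, 0).
For λ=-3: (A-λI) row 1 is [2, 2], so an eigenvector is (-1, 1).
General solution: c_1e^(-t)(-1,0) + c_2e^(-3t)(-1,1).

u(t) = -c_1e^(-t) - c_2e^(-3t), v(t) = c_2e^(-3t)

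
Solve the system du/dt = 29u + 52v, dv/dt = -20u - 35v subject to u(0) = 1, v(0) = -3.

Coefficient matrix A = [[29, 52], [-20, -35]].
Characteristic polynomial det(A - λI) = λ^2 + 6λ + 25 = 0.
Eigenvalues λ = -3 ± 4i (complex conjugate pair).
For λ=-3+4i: an eigenvector is (3,-2) - i(-2,1) = (3 + 2i, -2 - i).
A real fundamental pair from Re and Im of e^((-3+4i)t)v: X_1 = e^(-3t)(cos(4t)·(3,-2) + sin(4t)·(-2,1)), X_2 = e^(-3t)(sin(4t)·(3,-2) - cos(4t)·(-2,1)).
General solution: C_1X_1 + C_2X_2.
Applying u(0)=1, v(0)=-3 gives C_1=5, C_2=-7.

u(t) = -31e^(-3t)sin(4t) + e^(-3t)cos(4t), v(t) = 19e^(-3t)sin(4t) - 3e^(-3t)cos(4t)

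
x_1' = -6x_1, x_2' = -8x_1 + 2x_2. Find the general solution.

x_1(t) = -C_1e^(-6t), x_2(t) = -C_1e^(-6t) + C_2e^(2t)

Coefficient matrix A = [[-6, 0], [-8, 2]].
Characteristic polynomial det(A - λI) = λ^2 + 4λ - 12 = 0.
Eigenvalues λ = -6, 2.
For λ=-6: (A-λI) row 2 is [-8, 8], so an eigenvector is (-1, -1).
For λ=2: (A-λI) row 1 is [-8, 0], so an eigenvector is (0, 1).
General solution: C_1e^(-6t)(-1,-1) + C_2e^(2t)(0,1).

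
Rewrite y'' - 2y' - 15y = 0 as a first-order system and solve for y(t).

y(t) = C_1e^(-3t) + C_2e^(5t)

Let x_1 = y, x_2 = y'. Then x_1' = x_2 and x_2' = 15x_1 + 2x_2.
A = [[0,1],[15,2]]; det(A-λI) = λ^2 - 2λ - 15.
Eigenvalues λ = -3, 5 with eigenvectors (1,-3), (1,5).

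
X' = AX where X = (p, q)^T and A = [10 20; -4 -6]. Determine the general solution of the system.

p(t) = -K_1e^(2t)sin(4t) + 2K_1e^(2t)cos(4t) + 2K_2e^(2t)sin(4t) + K_2e^(2t)cos(4t), q(t) = -K_1e^(2t)cos(4t) - K_2e^(2t)sin(4t)

Coefficient matrix A = [[10, 20], [-4, -6]].
Characteristic polynomial det(A - λI) = λ^2 - 4λ + 20 = 0.
Eigenvalues λ = 2 ± 4i (complex conjugate pair).
For λ=2+4i: an eigenvector is (2,-1) - i(-1,0) = (2 + i, -1).
A real fundamental pair from Re and Im of e^((2+4i)t)v: X_1 = e^(2t)(cos(4t)·(2,-1) + sin(4t)·(-1,0)), X_2 = e^(2t)(sin(4t)·(2,-1) - cos(4t)·(-1,0)).
General solution: K_1X_1 + K_2X_2.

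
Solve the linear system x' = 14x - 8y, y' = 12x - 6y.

Coefficient matrix A = [[14, -8], [12, -6]].
Characteristic polynomial det(A - λI) = λ^2 - 8λ + 12 = 0.
Eigenvalues λ = 6, 2.
For λ=6: (A-λI) row 1 is [8, -8], so an eigenvector is (1, 1).
For λ=2: (A-λI) row 1 is [12, -8], so an eigenvector is (-2, -3).
General solution: K_1e^(6t)(1,1) + K_2e^(2t)(-2,-3).

x(t) = K_1e^(6t) - 2K_2e^(2t), y(t) = K_1e^(6t) - 3K_2e^(2t)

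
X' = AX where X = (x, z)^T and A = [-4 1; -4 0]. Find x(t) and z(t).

x(t) = K_1e^(-2t) + K_2te^(-2t), z(t) = 2K_1e^(-2t) + 2K_2te^(-2t) + K_2e^(-2t)

Coefficient matrix A = [[-4, 1], [-4, 0]].
Characteristic polynomial det(A - λI) = λ^2 + 4λ + 4 = 0.
Single eigenvalue λ = -2 with algebraic multiplicity 2.
Eigenvector v = (1,2); generalized eigenvector w with (A-λI)w=v is (0,1).
General solution: e^(-2t)[K_1·v + K_2·(t·v + w)].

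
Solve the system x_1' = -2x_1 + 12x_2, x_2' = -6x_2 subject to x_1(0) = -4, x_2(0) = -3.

x_1(t) = -13e^(-2t) + 9e^(-6t), x_2(t) = -3e^(-6t)

Coefficient matrix A = [[-2, 12], [0, -6]].
Characteristic polynomial det(A - λI) = λ^2 + 8λ + 12 = 0.
Eigenvalues λ = -6, -2.
For λ=-6: (A-λI) row 1 is [4, 12], so an eigenvector is (-3, 1).
For λ=-2: (A-λI) row 1 is [0, 12], so an eigenvector is (-1, 0).
General solution: K_1e^(-6t)(-3,1) + K_2e^(-2t)(-1,0).
Applying x_1(0)=-4, x_2(0)=-3 gives K_1=-3, K_2=13.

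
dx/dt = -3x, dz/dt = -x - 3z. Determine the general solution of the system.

Coefficient matrix A = [[-3, 0], [-1, -3]].
Characteristic polynomial det(A - λI) = λ^2 + 6λ + 9 = 0.
Single eigenvalue λ = -3 with algebraic multiplicity 2.
Eigenvector v = (0,-1); generalized eigenvector w with (A-λI)w=v is (1,3).
General solution: e^(-3t)[c_1·v + c_2·(t·v + w)].

x(t) = c_2e^(-3t), z(t) = -c_1e^(-3t) - c_2te^(-3t) + 3c_2e^(-3t)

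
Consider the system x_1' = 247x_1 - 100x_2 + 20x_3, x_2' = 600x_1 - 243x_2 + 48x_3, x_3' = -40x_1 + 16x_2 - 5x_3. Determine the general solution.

Coefficient matrix A = [[247, -100, 20], [600, -243, 48], [-40, 16, -5]].
det(A - λI) = 0 gives eigenvalues λ = 3, -3, -1.
For λ=3: eigenvector (5,12,-1).
For λ=-3: eigenvector (2,5,0).
For λ=-1: eigenvector (-5,-12,2).
General solution: K_1e^(3t)(5,12,-1) + K_2e^(-3t)(2,5,0) + K_3e^(-t)(-5,-12,2).

x_1(t) = 5K_1e^(3t) + 2K_2e^(-3t) - 5K_3e^(-t), x_2(t) = 12K_1e^(3t) + 5K_2e^(-3t) - 12K_3e^(-t), x_3(t) = -K_1e^(3t) + 2K_3e^(-t)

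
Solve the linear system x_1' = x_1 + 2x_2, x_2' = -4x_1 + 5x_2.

Coefficient matrix A = [[1, 2], [-4, 5]].
Characteristic polynomial det(A - λI) = λ^2 - 6λ + 13 = 0.
Eigenvalues λ = 3 ± 2i (complex conjugate pair).
For λ=3+2i: an eigenvector is (1,1) - i(0,-1) = (1, 1 + i).
A real fundamental pair from Re and Im of e^((3+2i)t)v: X_1 = e^(3t)(cos(2t)·(1,1) + sin(2t)·(0,-1)), X_2 = e^(3t)(sin(2t)·(1,1) - cos(2t)·(0,-1)).
General solution: K_1X_1 + K_2X_2.

x_1(t) = K_1e^(3t)cos(2t) + K_2e^(3t)sin(2t), x_2(t) = -K_1e^(3t)sin(2t) + K_1e^(3t)cos(2t) + K_2e^(3t)sin(2t) + K_2e^(3t)cos(2t)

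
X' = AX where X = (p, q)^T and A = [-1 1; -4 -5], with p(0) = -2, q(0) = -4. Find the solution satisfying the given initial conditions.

Coefficient matrix A = [[-1, 1], [-4, -5]].
Characteristic polynomial det(A - λI) = λ^2 + 6λ + 9 = 0.
Single eigenvalue λ = -3 with algebraic multiplicity 2.
Eigenvector v = (1,-2); generalized eigenvector w with (A-λI)w=v is (0,1).
General solution: e^(-3t)[K_1·v + K_2·(t·v + w)].
Applying p(0)=-2, q(0)=-4 gives K_1=-2, K_2=-8.

p(t) = -8te^(-3t) - 2e^(-3t), q(t) = 16te^(-3t) - 4e^(-3t)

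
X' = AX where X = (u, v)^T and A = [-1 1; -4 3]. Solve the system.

Coefficient matrix A = [[-1, 1], [-4, 3]].
Characteristic polynomial det(A - λI) = λ^2 - 2λ + 1 = 0.
Single eigenvalue λ = 1 with algebraic multiplicity 2.
Eigenvector v = (-1,-2); generalized eigenvector w with (A-λI)w=v is (0,-1).
General solution: e^(t)[C_1·v + C_2·(t·v + w)].

u(t) = -C_1e^(t) - C_2te^(t), v(t) = -2C_1e^(t) - 2C_2te^(t) - C_2e^(t)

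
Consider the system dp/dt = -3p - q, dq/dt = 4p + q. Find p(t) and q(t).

p(t) = -c_1e^(-t) - c_2te^(-t) + 2c_2e^(-t), q(t) = 2c_1e^(-t) + 2c_2te^(-t) - 3c_2e^(-t)

Coefficient matrix A = [[-3, -1], [4, 1]].
Characteristic polynomial det(A - λI) = λ^2 + 2λ + 1 = 0.
Single eigenvalue λ = -1 with algebraic multiplicity 2.
Eigenvector v = (-1,2); generalized eigenvector w with (A-λI)w=v is (2,-3).
General solution: e^(-t)[c_1·v + c_2·(t·v + w)].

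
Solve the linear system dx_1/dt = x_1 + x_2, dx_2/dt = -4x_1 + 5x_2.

x_1(t) = -C_1e^(3t) - C_2te^(3t), x_2(t) = -2C_1e^(3t) - 2C_2te^(3t) - C_2e^(3t)

Coefficient matrix A = [[1, 1], [-4, 5]].
Characteristic polynomial det(A - λI) = λ^2 - 6λ + 9 = 0.
Single eigenvalue λ = 3 with algebraic multiplicity 2.
Eigenvector v = (-1,-2); generalized eigenvector w with (A-λI)w=v is (0,-1).
General solution: e^(3t)[C_1·v + C_2·(t·v + w)].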